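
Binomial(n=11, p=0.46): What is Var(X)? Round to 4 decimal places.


Var = n*p*(1-p) = 11 * 0.46 * 0.54 = 2.7324

2.7324


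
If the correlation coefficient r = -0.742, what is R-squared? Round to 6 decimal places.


R^2 = r^2 = (-0.742)^2 = 0.550564

0.550564


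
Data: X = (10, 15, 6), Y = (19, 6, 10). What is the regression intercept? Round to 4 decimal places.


a = ybar - b*xbar, where b = sum((xi-xbar)(yi-ybar)) / sum((xi-xbar)^2)
n = 3, xbar = 31/3 ≈ 10.333333, ybar = 35/3 ≈ 11.666667
Sxy = sum((xi-xbar)(yi-ybar)) = -65/3 ≈ -21.666667
Sxx = sum((xi-xbar)^2) = 122/3 ≈ 40.666667
b = Sxy / Sxx = -65/122 ≈ -0.532787
a = 11.666667 - (-0.532787) * 10.333333 = 2095/122 ≈ 17.172131

17.1721


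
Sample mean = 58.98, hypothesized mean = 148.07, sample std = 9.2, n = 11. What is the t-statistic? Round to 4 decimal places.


t = (xbar - mu0) / (s/sqrt(n))
xbar - mu0 = 58.98 - 148.07 = -89.09
sqrt(11) ≈ 3.31662479
s/sqrt(n) = 9.2 / 3.31662479 ≈ 2.77390437
t = -89.09 / 2.77390437 ≈ -32.117185

-32.1172


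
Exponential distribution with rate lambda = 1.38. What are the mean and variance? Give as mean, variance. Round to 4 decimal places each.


mean = 1/lam, var = 1/lam^2
mean = 1 / 1.38 = 50/69 ≈ 0.724638
lam^2 = 1.38^2 = 1.9044
var = 1 / 1.9044 = 2500/4761 ≈ 0.525100

0.7246, 0.5251


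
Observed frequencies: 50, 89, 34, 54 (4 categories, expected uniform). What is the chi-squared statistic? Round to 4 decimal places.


chi2 = sum((O-E)^2/E), E = total/4
total = 227, E = 227/4 = 56.75
(50 - 56.75)^2 / 56.75 = 45.5625 / 56.75 = 729/908 ≈ 0.802863
(89 - 56.75)^2 / 56.75 = 1040.0625 / 56.75 = 16641/908 ≈ 18.327093
(34 - 56.75)^2 / 56.75 = 517.5625 / 56.75 = 8281/908 ≈ 9.120044
(54 - 56.75)^2 / 56.75 = 7.5625 / 56.75 = 121/908 ≈ 0.133260
chi2 = 6443/227 ≈ 28.383260

28.3833


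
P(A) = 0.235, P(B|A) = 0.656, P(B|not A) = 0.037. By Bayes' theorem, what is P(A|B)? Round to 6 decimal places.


P(A|B) = P(B|A)*P(A) / P(B), P(B) = P(B|A)*P(A) + P(B|not A)*P(not A)
P(B|A)*P(A) = 0.656 * 0.235 = 0.15416
P(B|not A)*P(not A) = 0.037 * 0.765 = 0.028305
P(B) = 0.15416 + 0.028305 = 0.182465
P(A|B) = 0.15416 / 0.182465 ≈ 0.84487436

0.844874


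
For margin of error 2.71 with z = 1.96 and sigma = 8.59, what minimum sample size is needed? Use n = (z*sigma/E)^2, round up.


z*sigma/E = 1.96 * 8.59 / 2.71 = 42091/6775 ≈ 6.212694
(z*sigma/E)^2 ≈ 38.597563
round up: n = 39

39


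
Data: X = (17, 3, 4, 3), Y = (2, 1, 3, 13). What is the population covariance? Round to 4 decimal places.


Cov = (1/n)*sum((xi-xbar)(yi-ybar))
n = 4, xbar = 27/4 = 6.75, ybar = 19/4 = 4.75
sum((xi-xbar)(yi-ybar)) = -40.25
Cov = -40.25 / 4 = -10.0625

-10.0625


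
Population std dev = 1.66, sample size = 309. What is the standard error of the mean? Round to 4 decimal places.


SE = sigma / sqrt(n)
sqrt(309) ≈ 17.578396
SE = 1.66 / 17.578396 ≈ 0.094434

0.0944


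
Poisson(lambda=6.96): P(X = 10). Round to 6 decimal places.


P = e^(-lam) * lam^k / k!
e^(-6.96) ≈ 0.0009490966
lam^k = 6.96^10 ≈ 266742609.878220
k! = 10! = 3628800
P = 0.0009490966 * 266742609.878220 / 3628800 ≈ 0.069765

0.069765


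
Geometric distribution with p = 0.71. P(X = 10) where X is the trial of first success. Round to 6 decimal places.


P = (1-p)^(k-1) * p
(1-p)^(k-1) = 0.29^9 ≈ 0.00001450715
P = 0.00001450715 * 0.71 ≈ 0.00001030007

0.000010


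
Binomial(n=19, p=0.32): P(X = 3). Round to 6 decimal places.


P = C(n,k) * p^k * (1-p)^(n-k)
C(19,3) = 969
p^k = 0.32^3 = 0.032768
(1-p)^(n-k) = 0.68^16 ≈ 0.002089982
P = 969 * 0.032768 * 0.002089982 ≈ 0.066362

0.066362


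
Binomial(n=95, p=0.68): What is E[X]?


E[X] = n*p = 95 * 0.68 = 64.6

64.6


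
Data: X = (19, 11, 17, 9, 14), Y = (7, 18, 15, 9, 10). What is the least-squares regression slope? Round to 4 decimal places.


b = sum((xi-xbar)(yi-ybar)) / sum((xi-xbar)^2)
n = 5, xbar = 70/5 = 14, ybar = 59/5 = 11.8
Sxy = sum((xi-xbar)(yi-ybar)) = -19
Sxx = sum((xi-xbar)^2) = 68
b = Sxy / Sxx = -19/68 ≈ -0.279412

-0.2794


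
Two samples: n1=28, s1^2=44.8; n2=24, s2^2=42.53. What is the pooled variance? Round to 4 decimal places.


sp^2 = ((n1-1)*s1^2 + (n2-1)*s2^2)/(n1+n2-2)
(n1-1)*s1^2 = 27 * 44.8 = 1209.6
(n2-1)*s2^2 = 23 * 42.53 = 978.19
numerator = 1209.6 + 978.19 = 2187.79
n1+n2-2 = 50
sp^2 = 2187.79 / 50 = 43.7558

43.7558


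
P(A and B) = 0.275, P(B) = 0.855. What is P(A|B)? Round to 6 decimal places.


P(A|B) = P(A and B) / P(B) = 0.275 / 0.855 = 55/171 ≈ 0.32163743

0.321637


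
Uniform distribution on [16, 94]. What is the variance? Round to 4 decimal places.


Var = (b-a)^2 / 12
(b-a)^2 = (94 - 16)^2 = 6084
Var = 6084/12 = 507

507.0000


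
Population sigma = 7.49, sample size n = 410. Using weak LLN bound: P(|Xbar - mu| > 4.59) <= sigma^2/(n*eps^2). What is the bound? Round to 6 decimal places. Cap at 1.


bound = min(1, sigma^2/(n*eps^2))
sigma^2 = 7.49^2 = 56.1001
n*eps^2 = 410 * 4.59^2 = 410 * 21.0681 = 8637.921
sigma^2/(n*eps^2) = 56.1001 / 8637.921 ≈ 0.00649463

0.006495


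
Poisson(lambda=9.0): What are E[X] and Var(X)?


E[X] = Var(X) = lambda = 9.0

9.0, 9.0


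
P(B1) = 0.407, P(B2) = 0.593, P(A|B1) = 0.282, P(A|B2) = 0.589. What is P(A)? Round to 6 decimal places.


P(A) = P(A|B1)*P(B1) + P(A|B2)*P(B2)
P(A|B1)*P(B1) = 0.282 * 0.407 = 0.114774
P(A|B2)*P(B2) = 0.589 * 0.593 = 0.349277
P(A) = 0.114774 + 0.349277 = 0.464051

0.464051


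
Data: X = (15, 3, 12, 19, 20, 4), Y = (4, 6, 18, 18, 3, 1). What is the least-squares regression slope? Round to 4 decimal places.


b = sum((xi-xbar)(yi-ybar)) / sum((xi-xbar)^2)
n = 6, xbar = 73/6 ≈ 12.166667, ybar = 50/6 = 25/3 ≈ 8.333333
Sxy = sum((xi-xbar)(yi-ybar)) = 275/3 ≈ 91.666667
Sxx = sum((xi-xbar)^2) = 1601/6 ≈ 266.833333
b = Sxy / Sxx = 550/1601 ≈ 0.343535

0.3435


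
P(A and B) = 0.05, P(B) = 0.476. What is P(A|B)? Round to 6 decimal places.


P(A|B) = P(A and B) / P(B) = 0.05 / 0.476 = 25/238 ≈ 0.10504202

0.105042


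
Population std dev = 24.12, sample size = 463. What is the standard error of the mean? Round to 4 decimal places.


SE = sigma / sqrt(n)
sqrt(463) ≈ 21.517435
SE = 24.12 / 21.517435 ≈ 1.120951

1.1210


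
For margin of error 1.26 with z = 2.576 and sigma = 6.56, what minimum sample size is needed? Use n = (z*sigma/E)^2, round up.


z*sigma/E = 2.576 * 6.56 / 1.26 = 15088/1125 ≈ 13.411556
(z*sigma/E)^2 ≈ 179.869822
round up: n = 180

180


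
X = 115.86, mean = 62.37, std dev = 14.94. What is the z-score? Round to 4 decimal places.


z = (X - mu) / sigma
X - mu = 115.86 - 62.37 = 53.49
z = 53.49 / 14.94 = 1783/498 ≈ 3.580321

3.5803


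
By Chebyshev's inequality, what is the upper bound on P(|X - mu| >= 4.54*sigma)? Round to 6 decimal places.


P <= 1/k^2
k^2 = 4.54^2 = 20.6116
1/k^2 = 1 / 20.6116 ≈ 0.04851637

0.048516


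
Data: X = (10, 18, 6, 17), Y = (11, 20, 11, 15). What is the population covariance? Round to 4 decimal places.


Cov = (1/n)*sum((xi-xbar)(yi-ybar))
n = 4, xbar = 51/4 = 12.75, ybar = 57/4 = 14.25
sum((xi-xbar)(yi-ybar)) = 64.25
Cov = 64.25 / 4 = 16.0625

16.0625


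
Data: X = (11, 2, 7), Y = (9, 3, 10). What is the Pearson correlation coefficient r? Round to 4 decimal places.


r = sum((xi-xbar)(yi-ybar)) / sqrt(sum((xi-xbar)^2) * sum((yi-ybar)^2))
n = 3, xbar = 20/3 ≈ 6.666667, ybar = 22/3 ≈ 7.333333
Sxy = sum((xi-xbar)(yi-ybar)) = 85/3 ≈ 28.333333
Sxx = sum((xi-xbar)^2) = 122/3 ≈ 40.666667
Syy = sum((yi-ybar)^2) = 86/3 ≈ 28.666667
sqrt(Sxx*Syy) ≈ 34.143488
r = Sxy / sqrt(Sxx*Syy) = 28.333333 / 34.143488 ≈ 0.829831

0.8298


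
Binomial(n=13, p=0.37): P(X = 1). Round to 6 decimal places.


P = C(n,k) * p^k * (1-p)^(n-k)
C(13,1) = 13
p^k = 0.37^1 = 0.37
(1-p)^(n-k) = 0.63^12 ≈ 0.003909188
P = 13 * 0.37 * 0.003909188 ≈ 0.018803

0.018803


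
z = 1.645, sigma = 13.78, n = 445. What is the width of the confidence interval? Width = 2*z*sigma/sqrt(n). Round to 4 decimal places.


width = 2*z*sigma/sqrt(n)
2*z*sigma = 2 * 1.645 * 13.78 = 45.3362
sqrt(445) ≈ 21.095023
width = 45.3362 / 21.095023 ≈ 2.149142

2.1491


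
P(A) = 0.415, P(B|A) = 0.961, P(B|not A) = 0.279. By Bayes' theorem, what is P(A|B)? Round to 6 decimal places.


P(A|B) = P(B|A)*P(A) / P(B), P(B) = P(B|A)*P(A) + P(B|not A)*P(not A)
P(B|A)*P(A) = 0.961 * 0.415 = 0.398815
P(B|not A)*P(not A) = 0.279 * 0.585 = 0.163215
P(B) = 0.398815 + 0.163215 = 0.56203
P(A|B) = 0.398815 / 0.56203 = 2573/3626 ≈ 0.70959735

0.709597


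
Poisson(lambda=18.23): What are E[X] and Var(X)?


E[X] = Var(X) = lambda = 18.23

18.23, 18.23


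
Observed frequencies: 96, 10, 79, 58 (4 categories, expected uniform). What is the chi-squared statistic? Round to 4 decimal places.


chi2 = sum((O-E)^2/E), E = total/4
total = 243, E = 243/4 = 60.75
(96 - 60.75)^2 / 60.75 = 1242.5625 / 60.75 = 2209/108 ≈ 20.453704
(10 - 60.75)^2 / 60.75 = 2575.5625 / 60.75 = 41209/972 ≈ 42.396091
(79 - 60.75)^2 / 60.75 = 333.0625 / 60.75 = 5329/972 ≈ 5.482510
(58 - 60.75)^2 / 60.75 = 7.5625 / 60.75 = 121/972 ≈ 0.124486
chi2 = 5545/81 ≈ 68.456790

68.4568


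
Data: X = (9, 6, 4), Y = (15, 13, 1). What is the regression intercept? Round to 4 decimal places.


a = ybar - b*xbar, where b = sum((xi-xbar)(yi-ybar)) / sum((xi-xbar)^2)
n = 3, xbar = 19/3 ≈ 6.333333, ybar = 29/3 ≈ 9.666667
Sxy = sum((xi-xbar)(yi-ybar)) = 100/3 ≈ 33.333333
Sxx = sum((xi-xbar)^2) = 38/3 ≈ 12.666667
b = Sxy / Sxx = 50/19 ≈ 2.631579
a = 9.666667 - 2.631579 * 6.333333 = -7

-7.0000


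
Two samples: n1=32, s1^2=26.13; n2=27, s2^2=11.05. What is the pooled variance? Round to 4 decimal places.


sp^2 = ((n1-1)*s1^2 + (n2-1)*s2^2)/(n1+n2-2)
(n1-1)*s1^2 = 31 * 26.13 = 810.03
(n2-1)*s2^2 = 26 * 11.05 = 287.3
numerator = 810.03 + 287.3 = 1097.33
n1+n2-2 = 57
sp^2 = 1097.33 / 57 = 109733/5700 ≈ 19.251404

19.2514


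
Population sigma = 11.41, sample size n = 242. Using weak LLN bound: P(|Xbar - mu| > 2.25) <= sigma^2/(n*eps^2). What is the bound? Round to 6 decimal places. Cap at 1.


bound = min(1, sigma^2/(n*eps^2))
sigma^2 = 11.41^2 = 130.1881
n*eps^2 = 242 * 2.25^2 = 242 * 5.0625 = 1225.125
sigma^2/(n*eps^2) = 130.1881 / 1225.125 ≈ 0.10626516

0.106265


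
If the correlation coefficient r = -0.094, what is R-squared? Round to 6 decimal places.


R^2 = r^2 = (-0.094)^2 = 0.008836

0.008836


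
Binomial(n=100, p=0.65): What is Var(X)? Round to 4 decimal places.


Var = n*p*(1-p) = 100 * 0.65 * 0.35 = 22.75

22.7500


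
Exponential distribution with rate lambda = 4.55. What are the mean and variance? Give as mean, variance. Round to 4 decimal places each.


mean = 1/lam, var = 1/lam^2
mean = 1 / 4.55 = 20/91 ≈ 0.219780
lam^2 = 4.55^2 = 20.7025
var = 1 / 20.7025 = 400/8281 ≈ 0.048303

0.2198, 0.0483


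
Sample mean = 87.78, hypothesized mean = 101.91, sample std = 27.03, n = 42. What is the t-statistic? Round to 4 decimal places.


t = (xbar - mu0) / (s/sqrt(n))
xbar - mu0 = 87.78 - 101.91 = -14.13
sqrt(42) ≈ 6.48074070
s/sqrt(n) = 27.03 / 6.48074070 ≈ 4.17081955
t = -14.13 / 4.17081955 ≈ -3.387823

-3.3878


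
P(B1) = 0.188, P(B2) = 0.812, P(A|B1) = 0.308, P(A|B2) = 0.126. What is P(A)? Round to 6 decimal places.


P(A) = P(A|B1)*P(B1) + P(A|B2)*P(B2)
P(A|B1)*P(B1) = 0.308 * 0.188 = 0.057904
P(A|B2)*P(B2) = 0.126 * 0.812 = 0.102312
P(A) = 0.057904 + 0.102312 = 0.160216

0.160216


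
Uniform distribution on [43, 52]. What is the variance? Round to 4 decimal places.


Var = (b-a)^2 / 12
(b-a)^2 = (52 - 43)^2 = 81
Var = 81/12 = 6.75

6.7500


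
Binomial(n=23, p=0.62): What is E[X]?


E[X] = n*p = 23 * 0.62 = 14.26

14.26


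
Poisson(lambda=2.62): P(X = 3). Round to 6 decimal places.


P = e^(-lam) * lam^k / k!
e^(-2.62) ≈ 0.07280286
lam^k = 2.62^3 = 17.984728
k! = 3! = 6
P = 0.07280286 * 17.984728 / 6 ≈ 0.218223

0.218223


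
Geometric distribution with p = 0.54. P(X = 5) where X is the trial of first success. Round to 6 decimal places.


P = (1-p)^(k-1) * p
(1-p)^(k-1) = 0.46^4 = 0.04477456
P = 0.04477456 * 0.54 ≈ 0.02417826

0.024178


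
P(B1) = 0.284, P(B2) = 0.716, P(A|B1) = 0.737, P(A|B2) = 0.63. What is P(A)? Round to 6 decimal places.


P(A) = P(A|B1)*P(B1) + P(A|B2)*P(B2)
P(A|B1)*P(B1) = 0.737 * 0.284 = 0.209308
P(A|B2)*P(B2) = 0.63 * 0.716 = 0.45108
P(A) = 0.209308 + 0.45108 = 0.660388

0.660388


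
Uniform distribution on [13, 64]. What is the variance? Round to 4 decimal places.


Var = (b-a)^2 / 12
(b-a)^2 = (64 - 13)^2 = 2601
Var = 2601/12 = 216.75

216.7500


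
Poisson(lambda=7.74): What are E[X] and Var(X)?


E[X] = Var(X) = lambda = 7.74

7.74, 7.74


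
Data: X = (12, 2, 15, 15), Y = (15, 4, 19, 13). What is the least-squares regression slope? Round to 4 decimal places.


b = sum((xi-xbar)(yi-ybar)) / sum((xi-xbar)^2)
n = 4, xbar = 44/4 = 11, ybar = 51/4 = 12.75
Sxy = sum((xi-xbar)(yi-ybar)) = 107
Sxx = sum((xi-xbar)^2) = 114
b = Sxy / Sxx = 107/114 ≈ 0.938596

0.9386


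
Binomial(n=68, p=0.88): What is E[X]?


E[X] = n*p = 68 * 0.88 = 59.84

59.84


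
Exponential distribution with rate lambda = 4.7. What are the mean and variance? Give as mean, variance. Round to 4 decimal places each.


mean = 1/lam, var = 1/lam^2
mean = 1 / 4.7 = 10/47 ≈ 0.212766
lam^2 = 4.7^2 = 22.09
var = 1 / 22.09 = 100/2209 ≈ 0.045269

0.2128, 0.0453


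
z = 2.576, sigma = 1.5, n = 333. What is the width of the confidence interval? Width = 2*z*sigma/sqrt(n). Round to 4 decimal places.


width = 2*z*sigma/sqrt(n)
2*z*sigma = 2 * 2.576 * 1.5 = 7.728
sqrt(333) ≈ 18.248288
width = 7.728 / 18.248288 ≈ 0.423492

0.4235


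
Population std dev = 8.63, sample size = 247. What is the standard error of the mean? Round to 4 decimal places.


SE = sigma / sqrt(n)
sqrt(247) ≈ 15.716234
SE = 8.63 / 15.716234 ≈ 0.549114

0.5491


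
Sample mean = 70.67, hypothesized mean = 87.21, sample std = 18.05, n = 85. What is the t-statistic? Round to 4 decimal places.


t = (xbar - mu0) / (s/sqrt(n))
xbar - mu0 = 70.67 - 87.21 = -16.54
sqrt(85) ≈ 9.21954446
s/sqrt(n) = 18.05 / 9.21954446 ≈ 1.95779738
t = -16.54 / 1.95779738 ≈ -8.448270

-8.4483


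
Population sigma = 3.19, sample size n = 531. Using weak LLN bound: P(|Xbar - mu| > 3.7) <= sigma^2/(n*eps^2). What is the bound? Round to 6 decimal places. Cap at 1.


bound = min(1, sigma^2/(n*eps^2))
sigma^2 = 3.19^2 = 10.1761
n*eps^2 = 531 * 3.7^2 = 531 * 13.69 = 7269.39
sigma^2/(n*eps^2) = 10.1761 / 7269.39 ≈ 0.00139986

0.001400


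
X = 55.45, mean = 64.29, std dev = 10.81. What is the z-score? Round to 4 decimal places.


z = (X - mu) / sigma
X - mu = 55.45 - 64.29 = -8.84
z = -8.84 / 10.81 = -884/1081 ≈ -0.817761

-0.8178


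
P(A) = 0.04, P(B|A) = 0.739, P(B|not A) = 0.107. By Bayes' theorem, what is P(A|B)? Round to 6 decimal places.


P(A|B) = P(B|A)*P(A) / P(B), P(B) = P(B|A)*P(A) + P(B|not A)*P(not A)
P(B|A)*P(A) = 0.739 * 0.04 = 0.02956
P(B|not A)*P(not A) = 0.107 * 0.96 = 0.10272
P(B) = 0.02956 + 0.10272 = 0.13228
P(A|B) = 0.02956 / 0.13228 = 739/3307 ≈ 0.22346538

0.223465


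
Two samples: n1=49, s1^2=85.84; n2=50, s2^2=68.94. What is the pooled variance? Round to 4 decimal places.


sp^2 = ((n1-1)*s1^2 + (n2-1)*s2^2)/(n1+n2-2)
(n1-1)*s1^2 = 48 * 85.84 = 4120.32
(n2-1)*s2^2 = 49 * 68.94 = 3378.06
numerator = 4120.32 + 3378.06 = 7498.38
n1+n2-2 = 97
sp^2 = 7498.38 / 97 = 374919/4850 ≈ 77.302887

77.3029


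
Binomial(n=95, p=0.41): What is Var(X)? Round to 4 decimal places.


Var = n*p*(1-p) = 95 * 0.41 * 0.59 = 22.9805

22.9805


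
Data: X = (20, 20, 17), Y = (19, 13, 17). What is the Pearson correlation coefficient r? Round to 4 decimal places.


r = sum((xi-xbar)(yi-ybar)) / sqrt(sum((xi-xbar)^2) * sum((yi-ybar)^2))
n = 3, xbar = 57/3 = 19, ybar = 49/3 ≈ 16.333333
Sxy = sum((xi-xbar)(yi-ybar)) = -2
Sxx = sum((xi-xbar)^2) = 6
Syy = sum((yi-ybar)^2) = 56/3 ≈ 18.666667
sqrt(Sxx*Syy) ≈ 10.583005
r = Sxy / sqrt(Sxx*Syy) = -2 / 10.583005 ≈ -0.188982

-0.1890


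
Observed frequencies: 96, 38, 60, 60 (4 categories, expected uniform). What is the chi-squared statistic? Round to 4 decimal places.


chi2 = sum((O-E)^2/E), E = total/4
total = 254, E = 254/4 = 63.5
(96 - 63.5)^2 / 63.5 = 1056.25 / 63.5 = 4225/254 ≈ 16.633858
(38 - 63.5)^2 / 63.5 = 650.25 / 63.5 = 2601/254 ≈ 10.240157
(60 - 63.5)^2 / 63.5 = 12.25 / 63.5 = 49/254 ≈ 0.192913
(60 - 63.5)^2 / 63.5 = 12.25 / 63.5 = 49/254 ≈ 0.192913
chi2 = 3462/127 ≈ 27.259843

27.2598


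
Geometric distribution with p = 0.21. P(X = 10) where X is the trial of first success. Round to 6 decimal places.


P = (1-p)^(k-1) * p
(1-p)^(k-1) = 0.79^9 ≈ 0.1198516
P = 0.1198516 * 0.21 ≈ 0.02516884

0.025169


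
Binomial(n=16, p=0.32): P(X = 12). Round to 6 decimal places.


P = C(n,k) * p^k * (1-p)^(n-k)
C(16,12) = 1820
p^k = 0.32^12 ≈ 0.000001152922
(1-p)^(n-k) = 0.68^4 ≈ 0.2138138
P = 1820 * 0.000001152922 * 0.2138138 ≈ 0.000449

0.000449


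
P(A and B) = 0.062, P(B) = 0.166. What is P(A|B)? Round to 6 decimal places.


P(A|B) = P(A and B) / P(B) = 0.062 / 0.166 = 31/83 ≈ 0.37349398

0.373494


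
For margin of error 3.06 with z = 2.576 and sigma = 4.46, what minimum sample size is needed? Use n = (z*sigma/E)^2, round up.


z*sigma/E = 2.576 * 4.46 / 3.06 ≈ 3.754562
(z*sigma/E)^2 ≈ 14.096736
round up: n = 15

15


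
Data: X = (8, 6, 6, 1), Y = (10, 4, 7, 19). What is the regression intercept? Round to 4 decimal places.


a = ybar - b*xbar, where b = sum((xi-xbar)(yi-ybar)) / sum((xi-xbar)^2)
n = 4, xbar = 21/4 = 5.25, ybar = 40/4 = 10
Sxy = sum((xi-xbar)(yi-ybar)) = -45
Sxx = sum((xi-xbar)^2) = 26.75
b = Sxy / Sxx = -180/107 ≈ -1.682243
a = 10 - (-1.682243) * 5.25 = 2015/107 ≈ 18.831776

18.8318


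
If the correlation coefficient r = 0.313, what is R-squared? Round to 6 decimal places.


R^2 = r^2 = (0.313)^2 = 0.097969

0.097969


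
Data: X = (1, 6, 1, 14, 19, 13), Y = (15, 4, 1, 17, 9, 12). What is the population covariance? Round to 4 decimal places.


Cov = (1/n)*sum((xi-xbar)(yi-ybar))
n = 6, xbar = 54/6 = 9, ybar = 58/6 = 29/3 ≈ 9.666667
sum((xi-xbar)(yi-ybar)) = 83
Cov = 83 / 6 = 83/6 ≈ 13.833333

13.8333


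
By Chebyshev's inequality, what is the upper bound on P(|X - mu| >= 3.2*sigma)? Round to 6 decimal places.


P <= 1/k^2
k^2 = 3.2^2 = 10.24
1/k^2 = 1 / 10.24 = 0.09765625

0.097656


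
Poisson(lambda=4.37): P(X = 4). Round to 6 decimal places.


P = e^(-lam) * lam^k / k!
e^(-4.37) ≈ 0.01265124
lam^k = 4.37^4 ≈ 364.691590
k! = 4! = 24
P = 0.01265124 * 364.691590 / 24 ≈ 0.192242

0.192242


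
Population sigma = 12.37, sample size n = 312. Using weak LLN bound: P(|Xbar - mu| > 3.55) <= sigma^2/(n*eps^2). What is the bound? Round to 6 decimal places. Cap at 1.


bound = min(1, sigma^2/(n*eps^2))
sigma^2 = 12.37^2 = 153.0169
n*eps^2 = 312 * 3.55^2 = 312 * 12.6025 = 3931.98
sigma^2/(n*eps^2) = 153.0169 / 3931.98 ≈ 0.03891599

0.038916


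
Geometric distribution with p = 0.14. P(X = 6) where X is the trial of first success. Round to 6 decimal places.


P = (1-p)^(k-1) * p
(1-p)^(k-1) = 0.86^5 ≈ 0.4704270
P = 0.4704270 * 0.14 ≈ 0.06585978

0.065860


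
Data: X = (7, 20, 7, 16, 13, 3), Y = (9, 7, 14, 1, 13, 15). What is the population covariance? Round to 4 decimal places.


Cov = (1/n)*sum((xi-xbar)(yi-ybar))
n = 6, xbar = 66/6 = 11, ybar = 59/6 ≈ 9.833333
sum((xi-xbar)(yi-ybar)) = -118
Cov = -118 / 6 = -59/3 ≈ -19.666667

-19.6667


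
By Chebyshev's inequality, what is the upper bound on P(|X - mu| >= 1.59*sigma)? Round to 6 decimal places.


P <= 1/k^2
k^2 = 1.59^2 = 2.5281
1/k^2 = 1 / 2.5281 ≈ 0.39555397

0.395554


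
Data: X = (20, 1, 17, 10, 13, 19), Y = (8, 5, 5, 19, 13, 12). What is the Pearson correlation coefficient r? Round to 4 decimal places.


r = sum((xi-xbar)(yi-ybar)) / sqrt(sum((xi-xbar)^2) * sum((yi-ybar)^2))
n = 6, xbar = 80/6 = 40/3 ≈ 13.333333, ybar = 62/6 = 31/3 ≈ 10.333333
Sxy = sum((xi-xbar)(yi-ybar)) = 31/3 ≈ 10.333333
Sxx = sum((xi-xbar)^2) = 760/3 ≈ 253.333333
Syy = sum((yi-ybar)^2) = 442/3 ≈ 147.333333
sqrt(Sxx*Syy) ≈ 193.195353
r = Sxy / sqrt(Sxx*Syy) = 10.333333 / 193.195353 ≈ 0.053486

0.0535


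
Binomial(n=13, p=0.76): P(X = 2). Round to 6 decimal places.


P = C(n,k) * p^k * (1-p)^(n-k)
C(13,2) = 78
p^k = 0.76^2 = 0.5776
(1-p)^(n-k) = 0.24^11 ≈ 0.0000001521681
P = 78 * 0.5776 * 0.0000001521681 ≈ 0.000007

0.000007


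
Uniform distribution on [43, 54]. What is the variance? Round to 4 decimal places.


Var = (b-a)^2 / 12
(b-a)^2 = (54 - 43)^2 = 121
Var = 121/12 ≈ 10.083333

10.0833


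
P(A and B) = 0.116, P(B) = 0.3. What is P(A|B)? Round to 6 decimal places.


P(A|B) = P(A and B) / P(B) = 0.116 / 0.3 = 29/75 ≈ 0.38666667

0.386667


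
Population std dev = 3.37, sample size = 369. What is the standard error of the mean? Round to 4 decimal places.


SE = sigma / sqrt(n)
sqrt(369) ≈ 19.209373
SE = 3.37 / 19.209373 ≈ 0.175435

0.1754


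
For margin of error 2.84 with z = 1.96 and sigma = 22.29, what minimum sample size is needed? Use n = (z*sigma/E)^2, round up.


z*sigma/E = 1.96 * 22.29 / 2.84 = 109221/7100 ≈ 15.383239
(z*sigma/E)^2 ≈ 236.644056
round up: n = 237

237


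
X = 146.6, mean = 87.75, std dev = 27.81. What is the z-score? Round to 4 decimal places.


z = (X - mu) / sigma
X - mu = 146.6 - 87.75 = 58.85
z = 58.85 / 27.81 = 5885/2781 ≈ 2.116145

2.1161


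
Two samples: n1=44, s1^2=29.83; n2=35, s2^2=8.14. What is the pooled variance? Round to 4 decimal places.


sp^2 = ((n1-1)*s1^2 + (n2-1)*s2^2)/(n1+n2-2)
(n1-1)*s1^2 = 43 * 29.83 = 1282.69
(n2-1)*s2^2 = 34 * 8.14 = 276.76
numerator = 1282.69 + 276.76 = 1559.45
n1+n2-2 = 77
sp^2 = 1559.45 / 77 = 31189/1540 ≈ 20.252597

20.2526


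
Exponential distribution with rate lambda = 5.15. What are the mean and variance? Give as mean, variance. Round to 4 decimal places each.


mean = 1/lam, var = 1/lam^2
mean = 1 / 5.15 = 20/103 ≈ 0.194175
lam^2 = 5.15^2 = 26.5225
var = 1 / 26.5225 ≈ 0.037704

0.1942, 0.0377


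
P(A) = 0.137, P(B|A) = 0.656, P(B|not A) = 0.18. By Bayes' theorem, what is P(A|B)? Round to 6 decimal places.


P(A|B) = P(B|A)*P(A) / P(B), P(B) = P(B|A)*P(A) + P(B|not A)*P(not A)
P(B|A)*P(A) = 0.656 * 0.137 = 0.089872
P(B|not A)*P(not A) = 0.18 * 0.863 = 0.15534
P(B) = 0.089872 + 0.15534 = 0.245212
P(A|B) = 0.089872 / 0.245212 ≈ 0.36650735

0.366507


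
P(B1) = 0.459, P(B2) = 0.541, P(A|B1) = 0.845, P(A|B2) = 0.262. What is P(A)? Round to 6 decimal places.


P(A) = P(A|B1)*P(B1) + P(A|B2)*P(B2)
P(A|B1)*P(B1) = 0.845 * 0.459 = 0.387855
P(A|B2)*P(B2) = 0.262 * 0.541 = 0.141742
P(A) = 0.387855 + 0.141742 = 0.529597

0.529597


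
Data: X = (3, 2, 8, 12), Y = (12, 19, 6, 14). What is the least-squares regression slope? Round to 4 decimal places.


b = sum((xi-xbar)(yi-ybar)) / sum((xi-xbar)^2)
n = 4, xbar = 25/4 = 6.25, ybar = 51/4 = 12.75
Sxy = sum((xi-xbar)(yi-ybar)) = -28.75
Sxx = sum((xi-xbar)^2) = 64.75
b = Sxy / Sxx = -115/259 ≈ -0.444015

-0.4440


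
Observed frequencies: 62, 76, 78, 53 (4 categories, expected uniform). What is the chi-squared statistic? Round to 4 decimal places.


chi2 = sum((O-E)^2/E), E = total/4
total = 269, E = 269/4 = 67.25
(62 - 67.25)^2 / 67.25 = 27.5625 / 67.25 = 441/1076 ≈ 0.409851
(76 - 67.25)^2 / 67.25 = 76.5625 / 67.25 = 1225/1076 ≈ 1.138476
(78 - 67.25)^2 / 67.25 = 115.5625 / 67.25 = 1849/1076 ≈ 1.718401
(53 - 67.25)^2 / 67.25 = 203.0625 / 67.25 = 3249/1076 ≈ 3.019517
chi2 = 1691/269 ≈ 6.286245

6.2862


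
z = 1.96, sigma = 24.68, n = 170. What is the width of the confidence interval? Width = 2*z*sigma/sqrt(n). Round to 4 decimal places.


width = 2*z*sigma/sqrt(n)
2*z*sigma = 2 * 1.96 * 24.68 = 96.7456
sqrt(170) ≈ 13.038405
width = 96.7456 / 13.038405 ≈ 7.420049

7.4200


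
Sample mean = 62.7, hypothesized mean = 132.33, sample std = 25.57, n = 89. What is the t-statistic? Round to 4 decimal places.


t = (xbar - mu0) / (s/sqrt(n))
xbar - mu0 = 62.7 - 132.33 = -69.63
sqrt(89) ≈ 9.43398113
s/sqrt(n) = 25.57 / 9.43398113 ≈ 2.71041458
t = -69.63 / 2.71041458 ≈ -25.689797

-25.6898


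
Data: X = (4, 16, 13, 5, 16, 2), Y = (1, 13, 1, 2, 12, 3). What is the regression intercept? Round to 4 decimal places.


a = ybar - b*xbar, where b = sum((xi-xbar)(yi-ybar)) / sum((xi-xbar)^2)
n = 6, xbar = 56/6 = 28/3 ≈ 9.333333, ybar = 32/6 = 16/3 ≈ 5.333333
Sxy = sum((xi-xbar)(yi-ybar)) = 403/3 ≈ 134.333333
Sxx = sum((xi-xbar)^2) = 610/3 ≈ 203.333333
b = Sxy / Sxx = 403/610 ≈ 0.660656
a = 5.333333 - 0.660656 * 9.333333 = -254/305 ≈ -0.832787

-0.8328


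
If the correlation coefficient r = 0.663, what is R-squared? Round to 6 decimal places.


R^2 = r^2 = (0.663)^2 = 0.439569

0.439569


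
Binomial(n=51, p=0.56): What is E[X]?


E[X] = n*p = 51 * 0.56 = 28.56

28.56


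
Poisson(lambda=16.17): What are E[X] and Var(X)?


E[X] = Var(X) = lambda = 16.17

16.17, 16.17


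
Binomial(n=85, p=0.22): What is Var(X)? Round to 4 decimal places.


Var = n*p*(1-p) = 85 * 0.22 * 0.78 = 14.586

14.5860


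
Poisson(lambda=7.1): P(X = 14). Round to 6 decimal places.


P = e^(-lam) * lam^k / k!
e^(-7.1) ≈ 0.0008251049
lam^k = 7.1^14 ≈ 827212106955.703289
k! = 14! = 87178291200
P = 0.0008251049 * 827212106955.703289 / 87178291200 ≈ 0.007829

0.007829


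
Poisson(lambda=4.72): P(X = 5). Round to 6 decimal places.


P = e^(-lam) * lam^k / k!
e^(-4.72) ≈ 0.008915179
lam^k = 4.72^5 ≈ 2342.663943
k! = 5! = 120
P = 0.008915179 * 2342.663943 / 120 ≈ 0.174044

0.174044


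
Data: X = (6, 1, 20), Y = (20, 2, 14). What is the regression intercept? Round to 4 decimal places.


a = ybar - b*xbar, where b = sum((xi-xbar)(yi-ybar)) / sum((xi-xbar)^2)
n = 3, xbar = 27/3 = 9, ybar = 36/3 = 12
Sxy = sum((xi-xbar)(yi-ybar)) = 78
Sxx = sum((xi-xbar)^2) = 194
b = Sxy / Sxx = 39/97 ≈ 0.402062
a = 12 - 0.402062 * 9 = 813/97 ≈ 8.381443

8.3814


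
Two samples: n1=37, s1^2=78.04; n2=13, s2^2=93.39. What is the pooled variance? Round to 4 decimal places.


sp^2 = ((n1-1)*s1^2 + (n2-1)*s2^2)/(n1+n2-2)
(n1-1)*s1^2 = 36 * 78.04 = 2809.44
(n2-1)*s2^2 = 12 * 93.39 = 1120.68
numerator = 2809.44 + 1120.68 = 3930.12
n1+n2-2 = 48
sp^2 = 3930.12 / 48 = 81.8775

81.8775


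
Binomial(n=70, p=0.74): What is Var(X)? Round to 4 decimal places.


Var = n*p*(1-p) = 70 * 0.74 * 0.26 = 13.468

13.4680


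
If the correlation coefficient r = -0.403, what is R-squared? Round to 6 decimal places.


R^2 = r^2 = (-0.403)^2 = 0.162409

0.162409


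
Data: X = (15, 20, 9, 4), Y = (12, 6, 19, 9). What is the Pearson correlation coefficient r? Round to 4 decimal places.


r = sum((xi-xbar)(yi-ybar)) / sqrt(sum((xi-xbar)^2) * sum((yi-ybar)^2))
n = 4, xbar = 48/4 = 12, ybar = 46/4 = 11.5
Sxy = sum((xi-xbar)(yi-ybar)) = -45
Sxx = sum((xi-xbar)^2) = 146
Syy = sum((yi-ybar)^2) = 93
sqrt(Sxx*Syy) ≈ 116.524675
r = Sxy / sqrt(Sxx*Syy) = -45 / 116.524675 ≈ -0.386184

-0.3862


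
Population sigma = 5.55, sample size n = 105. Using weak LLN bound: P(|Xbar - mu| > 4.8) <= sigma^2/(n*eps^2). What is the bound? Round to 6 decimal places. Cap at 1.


bound = min(1, sigma^2/(n*eps^2))
sigma^2 = 5.55^2 = 30.8025
n*eps^2 = 105 * 4.8^2 = 105 * 23.04 = 2419.2
sigma^2/(n*eps^2) = 30.8025 / 2419.2 ≈ 0.01273251

0.012733


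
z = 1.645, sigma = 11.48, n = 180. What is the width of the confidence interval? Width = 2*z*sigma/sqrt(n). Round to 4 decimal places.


width = 2*z*sigma/sqrt(n)
2*z*sigma = 2 * 1.645 * 11.48 = 37.7692
sqrt(180) ≈ 13.416408
width = 37.7692 / 13.416408 ≈ 2.815150

2.8151


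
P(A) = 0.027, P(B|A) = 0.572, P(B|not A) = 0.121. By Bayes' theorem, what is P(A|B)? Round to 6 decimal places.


P(A|B) = P(B|A)*P(A) / P(B), P(B) = P(B|A)*P(A) + P(B|not A)*P(not A)
P(B|A)*P(A) = 0.572 * 0.027 = 0.015444
P(B|not A)*P(not A) = 0.121 * 0.973 = 0.117733
P(B) = 0.015444 + 0.117733 = 0.133177
P(A|B) = 0.015444 / 0.133177 ≈ 0.11596597

0.115966


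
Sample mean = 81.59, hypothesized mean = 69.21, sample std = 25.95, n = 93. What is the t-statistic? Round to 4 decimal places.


t = (xbar - mu0) / (s/sqrt(n))
xbar - mu0 = 81.59 - 69.21 = 12.38
sqrt(93) ≈ 9.64365076
s/sqrt(n) = 25.95 / 9.64365076 ≈ 2.69088965
t = 12.38 / 2.69088965 ≈ 4.600709

4.6007


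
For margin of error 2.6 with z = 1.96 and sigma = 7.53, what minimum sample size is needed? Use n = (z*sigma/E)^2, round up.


z*sigma/E = 1.96 * 7.53 / 2.6 = 36897/6500 ≈ 5.676462
(z*sigma/E)^2 ≈ 32.222216
round up: n = 33

33


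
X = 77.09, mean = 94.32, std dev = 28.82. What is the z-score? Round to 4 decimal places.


z = (X - mu) / sigma
X - mu = 77.09 - 94.32 = -17.23
z = -17.23 / 28.82 = -1723/2882 ≈ -0.597849

-0.5978


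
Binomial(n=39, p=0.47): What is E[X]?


E[X] = n*p = 39 * 0.47 = 18.33

18.33


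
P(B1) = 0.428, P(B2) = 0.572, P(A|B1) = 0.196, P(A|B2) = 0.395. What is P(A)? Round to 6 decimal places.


P(A) = P(A|B1)*P(B1) + P(A|B2)*P(B2)
P(A|B1)*P(B1) = 0.196 * 0.428 = 0.083888
P(A|B2)*P(B2) = 0.395 * 0.572 = 0.22594
P(A) = 0.083888 + 0.22594 = 0.309828

0.309828


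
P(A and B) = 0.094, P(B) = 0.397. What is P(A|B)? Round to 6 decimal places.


P(A|B) = P(A and B) / P(B) = 0.094 / 0.397 = 94/397 ≈ 0.23677582

0.236776


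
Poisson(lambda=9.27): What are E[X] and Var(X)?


E[X] = Var(X) = lambda = 9.27

9.27, 9.27


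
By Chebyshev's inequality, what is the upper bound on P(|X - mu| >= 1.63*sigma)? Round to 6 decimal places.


P <= 1/k^2
k^2 = 1.63^2 = 2.6569
1/k^2 = 1 / 2.6569 ≈ 0.37637849

0.376378


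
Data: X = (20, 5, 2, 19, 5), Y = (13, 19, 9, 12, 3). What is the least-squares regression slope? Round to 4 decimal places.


b = sum((xi-xbar)(yi-ybar)) / sum((xi-xbar)^2)
n = 5, xbar = 51/5 = 10.2, ybar = 56/5 = 11.2
Sxy = sum((xi-xbar)(yi-ybar)) = 44.8
Sxx = sum((xi-xbar)^2) = 294.8
b = Sxy / Sxx = 112/737 ≈ 0.151967

0.1520


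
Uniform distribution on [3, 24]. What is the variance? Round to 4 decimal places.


Var = (b-a)^2 / 12
(b-a)^2 = (24 - 3)^2 = 441
Var = 441/12 = 36.75

36.7500


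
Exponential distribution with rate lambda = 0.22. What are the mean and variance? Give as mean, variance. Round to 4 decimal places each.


mean = 1/lam, var = 1/lam^2
mean = 1 / 0.22 = 50/11 ≈ 4.545455
lam^2 = 0.22^2 = 0.0484
var = 1 / 0.0484 = 2500/121 ≈ 20.661157

4.5455, 20.6612


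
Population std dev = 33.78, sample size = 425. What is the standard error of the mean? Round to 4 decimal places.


SE = sigma / sqrt(n)
sqrt(425) ≈ 20.615528
SE = 33.78 / 20.615528 ≈ 1.638571

1.6386


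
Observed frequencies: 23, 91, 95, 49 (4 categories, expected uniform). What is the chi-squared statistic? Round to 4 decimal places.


chi2 = sum((O-E)^2/E), E = total/4
total = 258, E = 258/4 = 64.5
(23 - 64.5)^2 / 64.5 = 1722.25 / 64.5 = 6889/258 ≈ 26.701550
(91 - 64.5)^2 / 64.5 = 702.25 / 64.5 = 2809/258 ≈ 10.887597
(95 - 64.5)^2 / 64.5 = 930.25 / 64.5 = 3721/258 ≈ 14.422481
(49 - 64.5)^2 / 64.5 = 240.25 / 64.5 = 961/258 ≈ 3.724806
chi2 = 7190/129 ≈ 55.736434

55.7364


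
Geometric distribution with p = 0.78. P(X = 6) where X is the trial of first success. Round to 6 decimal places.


P = (1-p)^(k-1) * p
(1-p)^(k-1) = 0.22^5 = 0.0005153632
P = 0.0005153632 * 0.78 ≈ 0.0004019833

0.000402


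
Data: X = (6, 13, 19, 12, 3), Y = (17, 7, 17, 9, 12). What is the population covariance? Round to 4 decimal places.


Cov = (1/n)*sum((xi-xbar)(yi-ybar))
n = 5, xbar = 53/5 = 10.6, ybar = 62/5 = 12.4
sum((xi-xbar)(yi-ybar)) = 2.8
Cov = 2.8 / 5 = 0.56

0.5600


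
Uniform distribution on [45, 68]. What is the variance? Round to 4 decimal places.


Var = (b-a)^2 / 12
(b-a)^2 = (68 - 45)^2 = 529
Var = 529/12 ≈ 44.083333

44.0833


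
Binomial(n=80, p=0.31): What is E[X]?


E[X] = n*p = 80 * 0.31 = 24.8

24.8


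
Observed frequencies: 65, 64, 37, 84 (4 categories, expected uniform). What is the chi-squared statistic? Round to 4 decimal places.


chi2 = sum((O-E)^2/E), E = total/4
total = 250, E = 250/4 = 62.5
(65 - 62.5)^2 / 62.5 = 6.25 / 62.5 = 0.1
(64 - 62.5)^2 / 62.5 = 2.25 / 62.5 = 0.036
(37 - 62.5)^2 / 62.5 = 650.25 / 62.5 = 10.404
(84 - 62.5)^2 / 62.5 = 462.25 / 62.5 = 7.396
chi2 = 17.936

17.9360


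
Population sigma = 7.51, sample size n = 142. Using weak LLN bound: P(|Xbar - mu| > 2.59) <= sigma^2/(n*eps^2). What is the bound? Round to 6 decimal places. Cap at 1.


bound = min(1, sigma^2/(n*eps^2))
sigma^2 = 7.51^2 = 56.4001
n*eps^2 = 142 * 2.59^2 = 142 * 6.7081 = 952.5502
sigma^2/(n*eps^2) = 56.4001 / 952.5502 ≈ 0.05920958

0.059210


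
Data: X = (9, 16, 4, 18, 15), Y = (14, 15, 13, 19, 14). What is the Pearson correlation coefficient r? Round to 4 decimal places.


r = sum((xi-xbar)(yi-ybar)) / sqrt(sum((xi-xbar)^2) * sum((yi-ybar)^2))
n = 5, xbar = 62/5 = 12.4, ybar = 75/5 = 15
Sxy = sum((xi-xbar)(yi-ybar)) = 40
Sxx = sum((xi-xbar)^2) = 133.2
Syy = sum((yi-ybar)^2) = 22
sqrt(Sxx*Syy) ≈ 54.133169
r = Sxy / sqrt(Sxx*Syy) = 40 / 54.133169 ≈ 0.738918

0.7389


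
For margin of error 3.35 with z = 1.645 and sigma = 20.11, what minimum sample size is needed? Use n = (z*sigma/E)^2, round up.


z*sigma/E = 1.645 * 20.11 / 3.35 ≈ 9.874910
(z*sigma/E)^2 ≈ 97.513856
round up: n = 98

98


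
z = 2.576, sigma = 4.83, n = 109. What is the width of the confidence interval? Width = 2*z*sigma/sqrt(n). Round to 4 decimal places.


width = 2*z*sigma/sqrt(n)
2*z*sigma = 2 * 2.576 * 4.83 = 24.88416
sqrt(109) ≈ 10.440307
width = 24.88416 / 10.440307 ≈ 2.383470

2.3835


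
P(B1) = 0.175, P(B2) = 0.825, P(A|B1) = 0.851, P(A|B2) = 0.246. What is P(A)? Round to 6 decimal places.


P(A) = P(A|B1)*P(B1) + P(A|B2)*P(B2)
P(A|B1)*P(B1) = 0.851 * 0.175 = 0.148925
P(A|B2)*P(B2) = 0.246 * 0.825 = 0.20295
P(A) = 0.148925 + 0.20295 = 0.351875

0.351875


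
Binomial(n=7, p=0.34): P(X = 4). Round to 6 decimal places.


P = C(n,k) * p^k * (1-p)^(n-k)
C(7,4) = 35
p^k = 0.34^4 = 0.01336336
(1-p)^(n-k) = 0.66^3 = 0.287496
P = 35 * 0.01336336 * 0.287496 ≈ 0.134467

0.134467


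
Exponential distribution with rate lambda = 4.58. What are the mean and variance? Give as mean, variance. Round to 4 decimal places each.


mean = 1/lam, var = 1/lam^2
mean = 1 / 4.58 = 50/229 ≈ 0.218341
lam^2 = 4.58^2 = 20.9764
var = 1 / 20.9764 ≈ 0.047673

0.2183, 0.0477


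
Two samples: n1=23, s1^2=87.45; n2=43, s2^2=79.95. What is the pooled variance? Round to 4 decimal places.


sp^2 = ((n1-1)*s1^2 + (n2-1)*s2^2)/(n1+n2-2)
(n1-1)*s1^2 = 22 * 87.45 = 1923.9
(n2-1)*s2^2 = 42 * 79.95 = 3357.9
numerator = 1923.9 + 3357.9 = 5281.8
n1+n2-2 = 64
sp^2 = 5281.8 / 64 = 82.528125

82.5281


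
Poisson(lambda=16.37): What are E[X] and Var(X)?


E[X] = Var(X) = lambda = 16.37

16.37, 16.37


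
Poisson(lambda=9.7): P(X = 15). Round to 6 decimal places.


P = e^(-lam) * lam^k / k!
e^(-9.7) ≈ 0.00006128350
lam^k = 9.7^15 ≈ 633251189136789.386043
k! = 15! = 1307674368000
P = 0.00006128350 * 633251189136789.386043 / 1307674368000 ≈ 0.029677

0.029677


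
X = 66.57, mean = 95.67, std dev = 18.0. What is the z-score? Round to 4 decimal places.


z = (X - mu) / sigma
X - mu = 66.57 - 95.67 = -29.1
z = -29.1 / 18.0 = -97/60 ≈ -1.616667

-1.6167


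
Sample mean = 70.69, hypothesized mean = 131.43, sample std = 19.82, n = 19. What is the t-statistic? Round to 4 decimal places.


t = (xbar - mu0) / (s/sqrt(n))
xbar - mu0 = 70.69 - 131.43 = -60.74
sqrt(19) ≈ 4.35889894
s/sqrt(n) = 19.82 / 4.35889894 ≈ 4.54701985
t = -60.74 / 4.54701985 ≈ -13.358200

-13.3582


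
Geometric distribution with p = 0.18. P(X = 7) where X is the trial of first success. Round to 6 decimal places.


P = (1-p)^(k-1) * p
(1-p)^(k-1) = 0.82^6 ≈ 0.3040067
P = 0.3040067 * 0.18 ≈ 0.05472120

0.054721


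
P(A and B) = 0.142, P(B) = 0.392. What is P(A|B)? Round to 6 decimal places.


P(A|B) = P(A and B) / P(B) = 0.142 / 0.392 = 71/196 ≈ 0.36224490

0.362245


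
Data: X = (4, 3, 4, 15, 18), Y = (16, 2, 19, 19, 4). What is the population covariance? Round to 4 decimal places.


Cov = (1/n)*sum((xi-xbar)(yi-ybar))
n = 5, xbar = 44/5 = 8.8, ybar = 60/5 = 12
sum((xi-xbar)(yi-ybar)) = -25
Cov = -25 / 5 = -5

-5.0000


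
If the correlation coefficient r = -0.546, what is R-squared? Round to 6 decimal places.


R^2 = r^2 = (-0.546)^2 = 0.298116

0.298116


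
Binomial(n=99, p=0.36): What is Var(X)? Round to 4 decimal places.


Var = n*p*(1-p) = 99 * 0.36 * 0.64 = 22.8096

22.8096


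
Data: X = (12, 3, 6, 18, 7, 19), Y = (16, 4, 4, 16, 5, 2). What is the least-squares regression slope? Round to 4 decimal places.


b = sum((xi-xbar)(yi-ybar)) / sum((xi-xbar)^2)
n = 6, xbar = 65/6 ≈ 10.833333, ybar = 47/6 ≈ 7.833333
Sxy = sum((xi-xbar)(yi-ybar)) = 479/6 ≈ 79.833333
Sxx = sum((xi-xbar)^2) = 1313/6 ≈ 218.833333
b = Sxy / Sxx = 479/1313 ≈ 0.364813

0.3648


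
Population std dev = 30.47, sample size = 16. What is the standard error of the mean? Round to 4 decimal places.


SE = sigma / sqrt(n)
sqrt(16) = 4
SE = 30.47 / 4 = 7.6175

7.6175


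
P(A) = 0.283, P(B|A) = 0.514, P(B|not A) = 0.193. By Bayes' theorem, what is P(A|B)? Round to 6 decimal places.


P(A|B) = P(B|A)*P(A) / P(B), P(B) = P(B|A)*P(A) + P(B|not A)*P(not A)
P(B|A)*P(A) = 0.514 * 0.283 = 0.145462
P(B|not A)*P(not A) = 0.193 * 0.717 = 0.138381
P(B) = 0.145462 + 0.138381 = 0.283843
P(A|B) = 0.145462 / 0.283843 ≈ 0.51247344

0.512473


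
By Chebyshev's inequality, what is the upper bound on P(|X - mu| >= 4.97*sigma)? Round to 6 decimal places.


P <= 1/k^2
k^2 = 4.97^2 = 24.7009
1/k^2 = 1 / 24.7009 ≈ 0.04048435

0.040484


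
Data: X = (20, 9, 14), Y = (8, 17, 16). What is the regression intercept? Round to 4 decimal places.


a = ybar - b*xbar, where b = sum((xi-xbar)(yi-ybar)) / sum((xi-xbar)^2)
n = 3, xbar = 43/3 ≈ 14.333333, ybar = 41/3 ≈ 13.666667
Sxy = sum((xi-xbar)(yi-ybar)) = -152/3 ≈ -50.666667
Sxx = sum((xi-xbar)^2) = 182/3 ≈ 60.666667
b = Sxy / Sxx = -76/91 ≈ -0.835165
a = 13.666667 - (-0.835165) * 14.333333 = 2333/91 ≈ 25.637363

25.6374


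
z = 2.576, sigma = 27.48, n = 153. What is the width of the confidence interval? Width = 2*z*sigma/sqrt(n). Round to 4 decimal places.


width = 2*z*sigma/sqrt(n)
2*z*sigma = 2 * 2.576 * 27.48 = 141.57696
sqrt(153) ≈ 12.369317
width = 141.57696 / 12.369317 ≈ 11.445819

11.4458


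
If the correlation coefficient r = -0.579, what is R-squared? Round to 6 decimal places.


R^2 = r^2 = (-0.579)^2 = 0.335241

0.335241


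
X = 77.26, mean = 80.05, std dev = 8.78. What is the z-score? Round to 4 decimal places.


z = (X - mu) / sigma
X - mu = 77.26 - 80.05 = -2.79
z = -2.79 / 8.78 = -279/878 ≈ -0.317768

-0.3178


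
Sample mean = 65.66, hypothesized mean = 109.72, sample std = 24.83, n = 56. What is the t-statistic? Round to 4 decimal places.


t = (xbar - mu0) / (s/sqrt(n))
xbar - mu0 = 65.66 - 109.72 = -44.06
sqrt(56) ≈ 7.48331477
s/sqrt(n) = 24.83 / 7.48331477 ≈ 3.31804832
t = -44.06 / 3.31804832 ≈ -13.278890

-13.2789


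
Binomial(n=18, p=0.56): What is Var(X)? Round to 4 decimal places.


Var = n*p*(1-p) = 18 * 0.56 * 0.44 = 4.4352

4.4352


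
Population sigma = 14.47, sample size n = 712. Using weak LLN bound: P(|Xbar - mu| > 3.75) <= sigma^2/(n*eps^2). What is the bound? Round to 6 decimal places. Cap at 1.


bound = min(1, sigma^2/(n*eps^2))
sigma^2 = 14.47^2 = 209.3809
n*eps^2 = 712 * 3.75^2 = 712 * 14.0625 = 10012.5
sigma^2/(n*eps^2) = 209.3809 / 10012.5 ≈ 0.02091195

0.020912
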